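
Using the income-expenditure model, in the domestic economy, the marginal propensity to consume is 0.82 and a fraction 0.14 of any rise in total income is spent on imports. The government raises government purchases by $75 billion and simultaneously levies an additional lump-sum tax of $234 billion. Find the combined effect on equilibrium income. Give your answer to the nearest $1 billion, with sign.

Expenditure multiplier = 1/(1 − c + m) = 1/(1 − 0.82 + 0.14) = 1/0.32 = 3.125.
ΔG contributes k·ΔG = (+$75 billion) / 0.32 ≈ +$234.4 billion.
ΔT of +$234 billion changes first-round spending by −c·ΔT = −$191.88 billion, contributing k·(−c·ΔT) = (−$191.88 billion) / 0.32 ≈ −$599.6 billion.
Net ΔY = k(ΔG − c·ΔT) = (−$116.88 billion) / 0.32 ≈ −$365 billion.

−$365 billion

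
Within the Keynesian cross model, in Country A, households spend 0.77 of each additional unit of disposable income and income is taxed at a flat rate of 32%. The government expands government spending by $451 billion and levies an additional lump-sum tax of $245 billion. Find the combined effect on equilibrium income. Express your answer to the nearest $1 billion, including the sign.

Expenditure multiplier = 1/(1 − c(1−t)) = 1/(1 − 0.77×0.68) = 1/0.4764 ≈ 2.099.
ΔG contributes k·ΔG = (+$451 billion) / 0.4764 ≈ +$946.7 billion.
ΔT of +$245 billion changes first-round spending by −c·ΔT = −$188.65 billion, contributing k·(−c·ΔT) = (−$188.65 billion) / 0.4764 ≈ −$396 billion.
Net ΔY = k(ΔG − c·ΔT) = (+$262.35 billion) / 0.4764 ≈ +$551 billion.

+$551 billion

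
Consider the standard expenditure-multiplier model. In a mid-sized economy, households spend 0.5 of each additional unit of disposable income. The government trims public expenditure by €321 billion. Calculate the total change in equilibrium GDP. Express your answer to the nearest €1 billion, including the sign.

Spending multiplier = 1/(1 − MPC) = 1/(1 − 0.5) = 1/0.5 = 2.
ΔY = k × ΔG = (−€321 billion) / 0.5 = −€642 billion.

−€642 billion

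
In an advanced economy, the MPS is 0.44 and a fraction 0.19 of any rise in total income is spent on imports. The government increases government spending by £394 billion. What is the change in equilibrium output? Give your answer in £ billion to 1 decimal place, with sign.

+£625.4 billion

MPC = 1 − MPS = 1 − 0.44 = 0.56.
Expenditure multiplier = 1/(1 − c + m) = 1/(1 − 0.56 + 0.19) = 1/0.63 ≈ 1.587.
ΔY = k × ΔG = (+£394 billion) / 0.63 ≈ +£625.4 billion.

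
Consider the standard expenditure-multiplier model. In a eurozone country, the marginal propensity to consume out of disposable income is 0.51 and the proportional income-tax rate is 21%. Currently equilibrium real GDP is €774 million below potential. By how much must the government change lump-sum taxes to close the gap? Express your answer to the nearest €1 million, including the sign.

Spending multiplier = 1/(1 − c(1−t)) = 1/(1 − 0.51×0.79) = 1/0.5971 ≈ 1.675.
Tax multiplier = −c·k = −0.51/0.5971 ≈ −0.854. Need ΔY = +€774 million, so ΔT = ΔY/(−c·k) = −(+€774 million) × 0.5971 / 0.51 ≈ −€906 million.
The government should cut lump-sum taxes by €906 million.

−€906 million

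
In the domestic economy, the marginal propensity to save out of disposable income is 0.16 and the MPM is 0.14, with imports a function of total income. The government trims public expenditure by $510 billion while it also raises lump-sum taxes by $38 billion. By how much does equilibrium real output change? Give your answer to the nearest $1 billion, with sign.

MPC = 1 − MPS = 1 − 0.16 = 0.84.
Expenditure multiplier = 1/(1 − c + m) = 1/(1 − 0.84 + 0.14) = 1/0.3 ≈ 3.333.
ΔG contributes k·ΔG = (−$510 billion) / 0.3 = −$1,700 billion.
ΔT of +$38 billion changes first-round spending by −c·ΔT = −$31.92 billion, contributing k·(−c·ΔT) = (−$31.92 billion) / 0.3 = −$106.4 billion.
Net ΔY = k(ΔG − c·ΔT) = (−$541.92 billion) / 0.3 ≈ −$1,806 billion.

−$1,806 billion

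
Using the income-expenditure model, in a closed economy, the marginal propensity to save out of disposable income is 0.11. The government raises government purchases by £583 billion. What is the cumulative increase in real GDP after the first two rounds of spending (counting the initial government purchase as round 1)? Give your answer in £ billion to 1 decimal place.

MPC = 1 − MPS = 1 − 0.11 = 0.89.
Round 1 adds ΔG = £583 billion; each later round is MPC = 0.89 times the previous.
After 2 rounds: 583 + 518.87 = ΔG·(1 − c^2)/(1 − c) = 583 × (1 − 0.7921)/0.11 ≈ £1,101.9 billion.

£1,101.9 billion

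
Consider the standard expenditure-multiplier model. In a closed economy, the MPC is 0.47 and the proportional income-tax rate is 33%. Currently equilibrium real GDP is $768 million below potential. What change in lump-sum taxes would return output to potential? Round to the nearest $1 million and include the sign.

Spending multiplier = 1/(1 − c(1−t)) = 1/(1 − 0.47×0.67) = 1/0.6851 ≈ 1.46.
Tax multiplier = −c·k = −0.47/0.6851 ≈ −0.686. Need ΔY = +$768 million, so ΔT = ΔY/(−c·k) = −(+$768 million) × 0.6851 / 0.47 ≈ −$1,119 million.
The government should cut lump-sum taxes by $1,119 million.

−$1,119 million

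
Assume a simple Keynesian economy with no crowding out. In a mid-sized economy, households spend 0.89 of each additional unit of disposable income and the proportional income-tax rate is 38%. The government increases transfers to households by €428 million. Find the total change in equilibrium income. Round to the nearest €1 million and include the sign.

+€850 million

The transfer change shifts disposable income by +€428 million, so first-round consumption changes by c·ΔTR = 0.89 × (+€428 million) = +€380.92 million.
Expenditure multiplier = 1/(1 − c(1−t)) = 1/(1 − 0.89×0.62) = 1/0.4482 ≈ 2.231.
The transfer multiplier is c × k ≈ 1.986, so ΔY = k × (c·ΔTR) = (+€380.92 million) / 0.4482 ≈ +€850 million.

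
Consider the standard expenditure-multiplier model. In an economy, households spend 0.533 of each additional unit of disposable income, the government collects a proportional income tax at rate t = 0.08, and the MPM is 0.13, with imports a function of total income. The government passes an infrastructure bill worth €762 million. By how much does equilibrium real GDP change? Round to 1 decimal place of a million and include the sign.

+€1,191.3 million

Expenditure multiplier = 1/(1 − c(1−t) + m) = 1/(1 − 0.533×0.92 + 0.13) = 1/0.63964 ≈ 1.563.
ΔY = k × ΔG = (+€762 million) / 0.63964 ≈ +€1,191.3 million.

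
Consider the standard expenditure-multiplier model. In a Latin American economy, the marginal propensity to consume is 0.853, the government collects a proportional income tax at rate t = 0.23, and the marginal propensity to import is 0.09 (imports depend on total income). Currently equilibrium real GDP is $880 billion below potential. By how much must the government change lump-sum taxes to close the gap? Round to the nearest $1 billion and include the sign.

Spending multiplier = 1/(1 − c(1−t) + m) = 1/(1 − 0.853×0.77 + 0.09) = 1/0.43319 ≈ 2.308.
Tax multiplier = −c·k = −0.853/0.43319 ≈ −1.969. Need ΔY = +$880 billion, so ΔT = ΔY/(−c·k) = −(+$880 billion) × 0.43319 / 0.853 ≈ −$447 billion.
The government should cut lump-sum taxes by $447 billion.

−$447 billion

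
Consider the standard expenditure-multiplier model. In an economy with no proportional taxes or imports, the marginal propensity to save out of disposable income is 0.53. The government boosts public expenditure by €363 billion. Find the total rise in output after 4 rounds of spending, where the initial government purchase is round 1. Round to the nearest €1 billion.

MPC = 1 − MPS = 1 − 0.53 = 0.47.
Round 1 adds ΔG = €363 billion; each later round is MPC = 0.47 times the previous.
After 4 rounds: 363 + 170.61 + 80.1867 + 37.687749 = ΔG·(1 − c^4)/(1 − c) = 363 × (1 − 0.04879681)/0.53 ≈ €651 billion.

€651 billion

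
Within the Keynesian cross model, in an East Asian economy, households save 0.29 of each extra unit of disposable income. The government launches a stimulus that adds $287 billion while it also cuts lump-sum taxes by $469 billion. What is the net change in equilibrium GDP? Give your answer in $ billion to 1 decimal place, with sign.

MPC = 1 − MPS = 1 − 0.29 = 0.71.
Expenditure multiplier = 1/(1 − MPC) = 1/(1 − 0.71) = 1/0.29 ≈ 3.448.
ΔG contributes k·ΔG = (+$287 billion) / 0.29 ≈ +$989.7 billion.
ΔT of −$469 billion changes first-round spending by −c·ΔT = +$332.99 billion, contributing k·(−c·ΔT) = (+$332.99 billion) / 0.29 ≈ +$1,148.2 billion.
Net ΔY = k(ΔG − c·ΔT) = (+$619.99 billion) / 0.29 ≈ +$2,137.9 billion.

+$2,137.9 billion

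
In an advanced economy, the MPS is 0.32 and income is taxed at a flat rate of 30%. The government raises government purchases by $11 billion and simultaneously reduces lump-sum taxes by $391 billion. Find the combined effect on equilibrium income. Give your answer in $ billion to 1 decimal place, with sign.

MPC = 1 − MPS = 1 − 0.32 = 0.68.
Expenditure multiplier = 1/(1 − c(1−t)) = 1/(1 − 0.68×0.7) = 1/0.524 ≈ 1.908.
ΔG contributes k·ΔG = (+$11 billion) / 0.524 ≈ +$21 billion.
ΔT of −$391 billion changes first-round spending by −c·ΔT = +$265.88 billion, contributing k·(−c·ΔT) = (+$265.88 billion) / 0.524 ≈ +$507.4 billion.
Net ΔY = k(ΔG − c·ΔT) = (+$276.88 billion) / 0.524 ≈ +$528.4 billion.

+$528.4 billion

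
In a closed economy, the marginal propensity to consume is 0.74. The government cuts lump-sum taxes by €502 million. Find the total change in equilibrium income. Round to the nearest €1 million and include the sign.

+€1,429 million

A lump-sum tax change of −€502 million shifts disposable income by +€502 million; first-round consumption changes by −c × ΔT = −0.74 × (−€502 million) = +€371.48 million.
Expenditure multiplier = 1/(1 − MPC) = 1/(1 − 0.74) = 1/0.26 ≈ 3.846.
The tax multiplier is −c × k ≈ −2.846, so ΔY = k × (−c·ΔT) = (+€371.48 million) / 0.26 ≈ +€1,429 million.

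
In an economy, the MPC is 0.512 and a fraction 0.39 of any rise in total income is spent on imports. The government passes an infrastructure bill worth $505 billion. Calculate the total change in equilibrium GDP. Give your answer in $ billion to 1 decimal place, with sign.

+$575.2 billion

Spending multiplier = 1/(1 − c + m) = 1/(1 − 0.512 + 0.39) = 1/0.878 ≈ 1.139.
ΔY = k × ΔG = (+$505 billion) / 0.878 ≈ +$575.2 billion.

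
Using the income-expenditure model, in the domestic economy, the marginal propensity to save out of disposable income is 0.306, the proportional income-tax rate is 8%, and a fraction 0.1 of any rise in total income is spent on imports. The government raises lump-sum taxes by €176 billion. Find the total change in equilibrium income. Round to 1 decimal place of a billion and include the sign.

MPC = 1 − MPS = 1 − 0.306 = 0.694.
A lump-sum tax change of +€176 billion shifts disposable income by −€176 billion; first-round consumption changes by −c × ΔT = −0.694 × (+€176 billion) = −€122.144 billion.
Expenditure multiplier = 1/(1 − c(1−t) + m) = 1/(1 − 0.694×0.92 + 0.1) = 1/0.46152 ≈ 2.167.
The tax multiplier is −c × k ≈ −1.504, so ΔY = k × (−c·ΔT) = (−€122.144 billion) / 0.46152 ≈ −€264.7 billion.

−€264.7 billion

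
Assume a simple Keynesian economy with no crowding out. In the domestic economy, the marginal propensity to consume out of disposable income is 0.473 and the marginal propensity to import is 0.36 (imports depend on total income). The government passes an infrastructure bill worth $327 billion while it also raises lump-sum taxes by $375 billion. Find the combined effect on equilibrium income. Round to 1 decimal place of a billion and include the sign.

Expenditure multiplier = 1/(1 − c + m) = 1/(1 − 0.473 + 0.36) = 1/0.887 ≈ 1.127.
ΔG contributes k·ΔG = (+$327 billion) / 0.887 ≈ +$368.7 billion.
ΔT of +$375 billion changes first-round spending by −c·ΔT = −$177.375 billion, contributing k·(−c·ΔT) = (−$177.375 billion) / 0.887 ≈ −$200 billion.
Net ΔY = k(ΔG − c·ΔT) = (+$149.625 billion) / 0.887 ≈ +$168.7 billion.

+$168.7 billion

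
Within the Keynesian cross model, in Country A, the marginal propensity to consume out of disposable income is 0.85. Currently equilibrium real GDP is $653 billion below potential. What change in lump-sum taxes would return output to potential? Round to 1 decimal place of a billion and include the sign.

−$115.2 billion

Spending multiplier = 1/(1 − MPC) = 1/(1 − 0.85) = 1/0.15 ≈ 6.667.
Tax multiplier = −c·k = −0.85/0.15 ≈ −5.667. Need ΔY = +$653 billion, so ΔT = ΔY/(−c·k) = −(+$653 billion) × 0.15 / 0.85 ≈ −$115.2 billion.
The government should cut lump-sum taxes by $115.2 billion.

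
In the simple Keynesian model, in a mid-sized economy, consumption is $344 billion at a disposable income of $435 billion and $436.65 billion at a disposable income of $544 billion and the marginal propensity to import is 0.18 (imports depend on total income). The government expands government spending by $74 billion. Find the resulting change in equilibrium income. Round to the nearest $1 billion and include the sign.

+$224 billion

MPC = ΔC/ΔYd = (436.65 − 344)/(544 − 435) = 92.65/109 = 0.85.
Expenditure multiplier = 1/(1 − c + m) = 1/(1 − 0.85 + 0.18) = 1/0.33 ≈ 3.03.
ΔY = k × ΔG = (+$74 billion) / 0.33 ≈ +$224 billion.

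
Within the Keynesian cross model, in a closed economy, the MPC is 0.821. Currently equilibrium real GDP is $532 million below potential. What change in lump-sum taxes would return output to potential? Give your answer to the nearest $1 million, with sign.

−$116 million

Spending multiplier = 1/(1 − MPC) = 1/(1 − 0.821) = 1/0.179 ≈ 5.587.
Tax multiplier = −c·k = −0.821/0.179 ≈ −4.587. Need ΔY = +$532 million, so ΔT = ΔY/(−c·k) = −(+$532 million) × 0.179 / 0.821 ≈ −$116 million.
The government should cut lump-sum taxes by $116 million.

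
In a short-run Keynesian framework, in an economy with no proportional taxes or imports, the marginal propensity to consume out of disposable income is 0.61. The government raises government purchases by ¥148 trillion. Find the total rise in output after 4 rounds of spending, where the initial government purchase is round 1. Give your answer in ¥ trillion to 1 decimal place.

¥326.9 trillion

Round 1 adds ΔG = ¥148 trillion; each later round is MPC = 0.61 times the previous.
After 4 rounds: 148 + 90.28 + 55.0708 + 33.593188 = ΔG·(1 − c^4)/(1 − c) = 148 × (1 − 0.13845841)/0.39 ≈ ¥326.9 trillion.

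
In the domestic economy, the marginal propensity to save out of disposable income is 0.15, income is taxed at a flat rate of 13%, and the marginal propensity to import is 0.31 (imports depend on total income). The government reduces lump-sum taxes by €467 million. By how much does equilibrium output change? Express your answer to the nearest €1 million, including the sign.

MPC = 1 − MPS = 1 − 0.15 = 0.85.
A lump-sum tax change of −€467 million shifts disposable income by +€467 million; first-round consumption changes by −c × ΔT = −0.85 × (−€467 million) = +€396.95 million.
Expenditure multiplier = 1/(1 − c(1−t) + m) = 1/(1 − 0.85×0.87 + 0.31) = 1/0.5705 ≈ 1.753.
The tax multiplier is −c × k ≈ −1.49, so ΔY = k × (−c·ΔT) = (+€396.95 million) / 0.5705 ≈ +€696 million.

+€696 million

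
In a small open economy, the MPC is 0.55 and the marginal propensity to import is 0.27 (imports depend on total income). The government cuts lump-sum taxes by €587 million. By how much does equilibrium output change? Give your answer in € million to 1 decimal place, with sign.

A lump-sum tax change of −€587 million shifts disposable income by +€587 million; first-round consumption changes by −c × ΔT = −0.55 × (−€587 million) = +€322.85 million.
Expenditure multiplier = 1/(1 − c + m) = 1/(1 − 0.55 + 0.27) = 1/0.72 ≈ 1.389.
The tax multiplier is −c × k ≈ −0.764, so ΔY = k × (−c·ΔT) = (+€322.85 million) / 0.72 ≈ +€448.4 million.

+€448.4 million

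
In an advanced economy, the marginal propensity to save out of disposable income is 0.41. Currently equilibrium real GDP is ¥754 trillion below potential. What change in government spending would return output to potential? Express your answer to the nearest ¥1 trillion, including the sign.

MPC = 1 − MPS = 1 − 0.41 = 0.59.
Spending multiplier = 1/(1 − MPC) = 1/(1 − 0.59) = 1/0.41 ≈ 2.439.
Need ΔY = +¥754 trillion, so ΔG = ΔY/k = (+¥754 trillion) × 0.41 ≈ +¥309 trillion.
The government should increase government spending by ¥309 trillion.

+¥309 trillion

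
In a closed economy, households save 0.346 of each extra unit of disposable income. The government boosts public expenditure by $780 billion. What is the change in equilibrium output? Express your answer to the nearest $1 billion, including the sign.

+$2,254 billion

MPC = 1 − MPS = 1 − 0.346 = 0.654.
Government-spending multiplier = 1/(1 − MPC) = 1/(1 − 0.654) = 1/0.346 ≈ 2.89.
ΔY = k × ΔG = (+$780 billion) / 0.346 ≈ +$2,254 billion.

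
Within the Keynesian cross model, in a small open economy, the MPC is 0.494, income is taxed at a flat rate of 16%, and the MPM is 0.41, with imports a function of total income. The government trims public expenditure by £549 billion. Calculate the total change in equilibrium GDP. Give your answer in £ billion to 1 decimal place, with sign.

Government-spending multiplier = 1/(1 − c(1−t) + m) = 1/(1 − 0.494×0.84 + 0.41) = 1/0.99504 ≈ 1.005.
ΔY = k × ΔG = (−£549 billion) / 0.99504 ≈ −£551.7 billion.

−£551.7 billion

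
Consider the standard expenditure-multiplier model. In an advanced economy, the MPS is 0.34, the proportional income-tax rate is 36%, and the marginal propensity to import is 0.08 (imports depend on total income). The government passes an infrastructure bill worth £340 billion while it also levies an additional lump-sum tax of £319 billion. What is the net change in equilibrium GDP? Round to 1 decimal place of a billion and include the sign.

+£196.9 billion

MPC = 1 − MPS = 1 − 0.34 = 0.66.
Expenditure multiplier = 1/(1 − c(1−t) + m) = 1/(1 − 0.66×0.64 + 0.08) = 1/0.6576 ≈ 1.521.
ΔG contributes k·ΔG = (+£340 billion) / 0.6576 ≈ +£517 billion.
ΔT of +£319 billion changes first-round spending by −c·ΔT = −£210.54 billion, contributing k·(−c·ΔT) = (−£210.54 billion) / 0.6576 ≈ −£320.2 billion.
Net ΔY = k(ΔG − c·ΔT) = (+£129.46 billion) / 0.6576 ≈ +£196.9 billion.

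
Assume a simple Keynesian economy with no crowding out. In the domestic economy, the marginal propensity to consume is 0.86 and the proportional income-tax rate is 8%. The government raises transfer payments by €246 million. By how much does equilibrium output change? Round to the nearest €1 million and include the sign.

The transfer change shifts disposable income by +€246 million, so first-round consumption changes by c·ΔTR = 0.86 × (+€246 million) = +€211.56 million.
Expenditure multiplier = 1/(1 − c(1−t)) = 1/(1 − 0.86×0.92) = 1/0.2088 ≈ 4.789.
The transfer multiplier is c × k ≈ 4.119, so ΔY = k × (c·ΔTR) = (+€211.56 million) / 0.2088 ≈ +€1,013 million.

+€1,013 million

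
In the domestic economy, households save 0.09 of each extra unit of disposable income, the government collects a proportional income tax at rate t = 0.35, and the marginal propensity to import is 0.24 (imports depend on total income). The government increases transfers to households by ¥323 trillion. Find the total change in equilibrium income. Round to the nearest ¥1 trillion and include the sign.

+¥453 trillion

MPC = 1 − MPS = 1 − 0.09 = 0.91.
The transfer change shifts disposable income by +¥323 trillion, so first-round consumption changes by c·ΔTR = 0.91 × (+¥323 trillion) = +¥293.93 trillion.
Expenditure multiplier = 1/(1 − c(1−t) + m) = 1/(1 − 0.91×0.65 + 0.24) = 1/0.6485 ≈ 1.542.
The transfer multiplier is c × k ≈ 1.403, so ΔY = k × (c·ΔTR) = (+¥293.93 trillion) / 0.6485 ≈ +¥453 trillion.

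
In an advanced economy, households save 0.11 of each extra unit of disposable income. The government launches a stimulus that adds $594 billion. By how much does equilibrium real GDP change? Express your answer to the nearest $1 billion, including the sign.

MPC = 1 − MPS = 1 − 0.11 = 0.89.
Expenditure multiplier = 1/(1 − MPC) = 1/(1 − 0.89) = 1/0.11 ≈ 9.091.
ΔY = k × ΔG = (+$594 billion) / 0.11 = +$5,400 billion.

+$5,400 billion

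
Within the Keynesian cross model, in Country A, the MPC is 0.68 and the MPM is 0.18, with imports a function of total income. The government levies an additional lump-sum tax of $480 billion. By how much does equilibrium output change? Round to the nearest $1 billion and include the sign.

−$653 billion

A lump-sum tax change of +$480 billion shifts disposable income by −$480 billion; first-round consumption changes by −c × ΔT = −0.68 × (+$480 billion) = −$326.4 billion.
Expenditure multiplier = 1/(1 − c + m) = 1/(1 − 0.68 + 0.18) = 1/0.5 = 2.
The tax multiplier is −c × k = −1.36, so ΔY = k × (−c·ΔT) = (−$326.4 billion) / 0.5 ≈ −$653 billion.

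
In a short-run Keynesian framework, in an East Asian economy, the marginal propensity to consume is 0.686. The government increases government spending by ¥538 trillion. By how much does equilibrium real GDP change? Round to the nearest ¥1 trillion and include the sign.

+¥1,713 trillion

Spending multiplier = 1/(1 − MPC) = 1/(1 − 0.686) = 1/0.314 ≈ 3.185.
ΔY = k × ΔG = (+¥538 trillion) / 0.314 ≈ +¥1,713 trillion.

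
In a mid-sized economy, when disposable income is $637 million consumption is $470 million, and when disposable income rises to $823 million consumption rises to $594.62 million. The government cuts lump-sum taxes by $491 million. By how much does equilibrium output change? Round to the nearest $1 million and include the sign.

+$997 million

MPC = ΔC/ΔYd = (594.62 − 470)/(823 − 637) = 124.62/186 = 0.67.
A lump-sum tax change of −$491 million shifts disposable income by +$491 million; first-round consumption changes by −c × ΔT = −0.67 × (−$491 million) = +$328.97 million.
Expenditure multiplier = 1/(1 − MPC) = 1/(1 − 0.67) = 1/0.33 ≈ 3.03.
The tax multiplier is −c × k ≈ −2.03, so ΔY = k × (−c·ΔT) = (+$328.97 million) / 0.33 ≈ +$997 million.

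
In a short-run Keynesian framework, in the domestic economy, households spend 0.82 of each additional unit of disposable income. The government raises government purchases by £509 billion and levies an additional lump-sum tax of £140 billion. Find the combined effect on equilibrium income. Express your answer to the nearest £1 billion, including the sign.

+£2,190 billion

Expenditure multiplier = 1/(1 − MPC) = 1/(1 − 0.82) = 1/0.18 ≈ 5.556.
ΔG contributes k·ΔG = (+£509 billion) / 0.18 ≈ +£2,827.8 billion.
ΔT of +£140 billion changes first-round spending by −c·ΔT = −£114.8 billion, contributing k·(−c·ΔT) = (−£114.8 billion) / 0.18 ≈ −£637.8 billion.
Net ΔY = k(ΔG − c·ΔT) = (+£394.2 billion) / 0.18 = +£2,190 billion.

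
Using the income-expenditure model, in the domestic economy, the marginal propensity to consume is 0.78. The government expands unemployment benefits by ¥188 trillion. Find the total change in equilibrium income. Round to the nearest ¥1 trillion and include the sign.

+¥667 trillion

The transfer change shifts disposable income by +¥188 trillion, so first-round consumption changes by c·ΔTR = 0.78 × (+¥188 trillion) = +¥146.64 trillion.
Expenditure multiplier = 1/(1 − MPC) = 1/(1 − 0.78) = 1/0.22 ≈ 4.545.
The transfer multiplier is c × k ≈ 3.545, so ΔY = k × (c·ΔTR) = (+¥146.64 trillion) / 0.22 ≈ +¥667 trillion.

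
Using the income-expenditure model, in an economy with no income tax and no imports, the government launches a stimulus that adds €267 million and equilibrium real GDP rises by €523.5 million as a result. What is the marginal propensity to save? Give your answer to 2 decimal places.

Implied spending multiplier k = ΔY/ΔG = 523.5/267 ≈ 1.9607.
Since k = 1/(1 − MPC), MPC = 1 − 1/k = 1 − ΔG/ΔY = 1 − 267/523.5 ≈ 0.49.
MPS = 1 − MPC = 0.51.

0.51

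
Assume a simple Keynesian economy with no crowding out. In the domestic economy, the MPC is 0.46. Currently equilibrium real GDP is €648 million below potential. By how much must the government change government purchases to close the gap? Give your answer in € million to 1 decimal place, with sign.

Spending multiplier = 1/(1 − MPC) = 1/(1 − 0.46) = 1/0.54 ≈ 1.852.
Need ΔY = +€648 million, so ΔG = ΔY/k = (+€648 million) × 0.54 ≈ +€349.9 million.
The government should increase government purchases by €349.9 million.

+€349.9 million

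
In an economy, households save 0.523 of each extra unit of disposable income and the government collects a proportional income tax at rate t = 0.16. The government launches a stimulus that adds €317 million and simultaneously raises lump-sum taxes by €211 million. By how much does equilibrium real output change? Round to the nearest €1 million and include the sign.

+€361 million

MPC = 1 − MPS = 1 − 0.523 = 0.477.
Expenditure multiplier = 1/(1 − c(1−t)) = 1/(1 − 0.477×0.84) = 1/0.59932 ≈ 1.669.
ΔG contributes k·ΔG = (+€317 million) / 0.59932 ≈ +€528.9 million.
ΔT of +€211 million changes first-round spending by −c·ΔT = −€100.647 million, contributing k·(−c·ΔT) = (−€100.647 million) / 0.59932 ≈ −€167.9 million.
Net ΔY = k(ΔG − c·ΔT) = (+€216.353 million) / 0.59932 ≈ +€361 million.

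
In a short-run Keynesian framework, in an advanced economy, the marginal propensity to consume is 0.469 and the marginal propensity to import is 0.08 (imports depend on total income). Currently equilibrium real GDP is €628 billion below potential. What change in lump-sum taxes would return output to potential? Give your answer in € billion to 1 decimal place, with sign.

−€818.1 billion

Spending multiplier = 1/(1 − c + m) = 1/(1 − 0.469 + 0.08) = 1/0.611 ≈ 1.637.
Tax multiplier = −c·k = −0.469/0.611 ≈ −0.768. Need ΔY = +€628 billion, so ΔT = ΔY/(−c·k) = −(+€628 billion) × 0.611 / 0.469 ≈ −€818.1 billion.
The government should cut lump-sum taxes by €818.1 billion.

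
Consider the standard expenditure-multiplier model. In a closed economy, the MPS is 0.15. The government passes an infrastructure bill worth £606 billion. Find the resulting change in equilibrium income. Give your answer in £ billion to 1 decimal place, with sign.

MPC = 1 − MPS = 1 − 0.15 = 0.85.
Spending multiplier = 1/(1 − MPC) = 1/(1 − 0.85) = 1/0.15 ≈ 6.667.
ΔY = k × ΔG = (+£606 billion) / 0.15 = +£4,040 billion.

+£4,040.0 billion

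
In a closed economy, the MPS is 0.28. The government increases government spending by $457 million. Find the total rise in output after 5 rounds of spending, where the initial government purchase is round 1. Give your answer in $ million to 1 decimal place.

MPC = 1 − MPS = 1 − 0.28 = 0.72.
Round 1 adds ΔG = $457 million; each later round is MPC = 0.72 times the previous.
After 5 rounds: 457 + 329.04 + 236.9088 + 170.574336 + 122.81352192 = ΔG·(1 − c^5)/(1 − c) = 457 × (1 − 0.1934917632)/0.28 ≈ $1,316.3 million.

$1,316.3 million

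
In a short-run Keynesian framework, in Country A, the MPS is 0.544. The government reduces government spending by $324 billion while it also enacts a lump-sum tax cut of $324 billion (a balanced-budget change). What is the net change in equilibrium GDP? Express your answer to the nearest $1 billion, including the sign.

−$324 billion

MPC = 1 − MPS = 1 − 0.544 = 0.456.
Expenditure multiplier = 1/(1 − MPC) = 1/(1 − 0.456) = 1/0.544 ≈ 1.838.
ΔG contributes k·ΔG = (−$324 billion) / 0.544 ≈ −$595.6 billion.
ΔT of −$324 billion changes first-round spending by −c·ΔT = +$147.744 billion, contributing k·(−c·ΔT) = (+$147.744 billion) / 0.544 ≈ +$271.6 billion.
With ΔG = ΔT and no other leakages, the balanced-budget multiplier is 1, so ΔY = ΔG = −$324 billion.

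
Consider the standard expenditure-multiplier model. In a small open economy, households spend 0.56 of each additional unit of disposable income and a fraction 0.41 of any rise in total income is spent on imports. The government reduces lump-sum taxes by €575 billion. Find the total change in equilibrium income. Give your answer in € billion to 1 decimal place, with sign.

A lump-sum tax change of −€575 billion shifts disposable income by +€575 billion; first-round consumption changes by −c × ΔT = −0.56 × (−€575 billion) = +€322 billion.
Expenditure multiplier = 1/(1 − c + m) = 1/(1 − 0.56 + 0.41) = 1/0.85 ≈ 1.176.
The tax multiplier is −c × k ≈ −0.659, so ΔY = k × (−c·ΔT) = (+€322 billion) / 0.85 ≈ +€378.8 billion.

+€378.8 billion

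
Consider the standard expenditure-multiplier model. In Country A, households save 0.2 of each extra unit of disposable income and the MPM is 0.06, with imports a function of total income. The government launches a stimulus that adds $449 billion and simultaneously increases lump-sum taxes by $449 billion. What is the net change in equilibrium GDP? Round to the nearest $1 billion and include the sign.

+$345 billion

MPC = 1 − MPS = 1 − 0.2 = 0.8.
Expenditure multiplier = 1/(1 − c + m) = 1/(1 − 0.8 + 0.06) = 1/0.26 ≈ 3.846.
ΔG contributes k·ΔG = (+$449 billion) / 0.26 ≈ +$1,726.9 billion.
ΔT of +$449 billion changes first-round spending by −c·ΔT = −$359.2 billion, contributing k·(−c·ΔT) = (−$359.2 billion) / 0.26 ≈ −$1,381.5 billion.
Net ΔY = k(ΔG − c·ΔT) = (+$89.8 billion) / 0.26 ≈ +$345 billion.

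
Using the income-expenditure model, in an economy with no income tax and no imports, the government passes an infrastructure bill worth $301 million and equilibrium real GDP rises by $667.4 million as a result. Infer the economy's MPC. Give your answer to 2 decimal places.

0.55

Implied spending multiplier k = ΔY/ΔG = 667.4/301 ≈ 2.2173.
Since k = 1/(1 − MPC), MPC = 1 − 1/k = 1 − ΔG/ΔY = 1 − 301/667.4 ≈ 0.55.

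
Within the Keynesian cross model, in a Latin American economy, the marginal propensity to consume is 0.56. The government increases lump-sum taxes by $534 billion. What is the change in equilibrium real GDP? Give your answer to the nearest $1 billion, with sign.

A lump-sum tax change of +$534 billion shifts disposable income by −$534 billion; first-round consumption changes by −c × ΔT = −0.56 × (+$534 billion) = −$299.04 billion.
Expenditure multiplier = 1/(1 − MPC) = 1/(1 − 0.56) = 1/0.44 ≈ 2.273.
The tax multiplier is −c × k ≈ −1.273, so ΔY = k × (−c·ΔT) = (−$299.04 billion) / 0.44 ≈ −$680 billion.

−$680 billion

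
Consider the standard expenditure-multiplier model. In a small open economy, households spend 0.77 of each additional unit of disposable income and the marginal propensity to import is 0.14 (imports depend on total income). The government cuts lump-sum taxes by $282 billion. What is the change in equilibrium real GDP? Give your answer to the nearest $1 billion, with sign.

+$587 billion

A lump-sum tax change of −$282 billion shifts disposable income by +$282 billion; first-round consumption changes by −c × ΔT = −0.77 × (−$282 billion) = +$217.14 billion.
Expenditure multiplier = 1/(1 − c + m) = 1/(1 − 0.77 + 0.14) = 1/0.37 ≈ 2.703.
The tax multiplier is −c × k ≈ −2.081, so ΔY = k × (−c·ΔT) = (+$217.14 billion) / 0.37 ≈ +$587 billion.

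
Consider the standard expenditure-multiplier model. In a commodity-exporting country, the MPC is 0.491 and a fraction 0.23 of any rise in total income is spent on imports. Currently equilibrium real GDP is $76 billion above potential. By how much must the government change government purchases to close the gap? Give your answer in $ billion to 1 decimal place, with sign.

−$56.2 billion

Spending multiplier = 1/(1 − c + m) = 1/(1 − 0.491 + 0.23) = 1/0.739 ≈ 1.353.
Need ΔY = −$76 billion, so ΔG = ΔY/k = (−$76 billion) × 0.739 ≈ −$56.2 billion.
The government should cut government purchases by $56.2 billion.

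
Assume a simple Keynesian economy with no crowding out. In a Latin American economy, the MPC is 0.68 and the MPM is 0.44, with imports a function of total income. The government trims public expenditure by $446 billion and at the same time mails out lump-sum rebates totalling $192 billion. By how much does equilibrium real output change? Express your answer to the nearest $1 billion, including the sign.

−$415 billion

Expenditure multiplier = 1/(1 − c + m) = 1/(1 − 0.68 + 0.44) = 1/0.76 ≈ 1.316.
ΔG contributes k·ΔG = (−$446 billion) / 0.76 ≈ −$586.8 billion.
ΔT of −$192 billion changes first-round spending by −c·ΔT = +$130.56 billion, contributing k·(−c·ΔT) = (+$130.56 billion) / 0.76 ≈ +$171.8 billion.
Net ΔY = k(ΔG − c·ΔT) = (−$315.44 billion) / 0.76 ≈ −$415 billion.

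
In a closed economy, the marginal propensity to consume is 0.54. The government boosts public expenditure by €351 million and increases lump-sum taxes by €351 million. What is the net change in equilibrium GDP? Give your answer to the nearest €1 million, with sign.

+€351 million

Expenditure multiplier = 1/(1 − MPC) = 1/(1 − 0.54) = 1/0.46 ≈ 2.174.
ΔG contributes k·ΔG = (+€351 million) / 0.46 ≈ +€763 million.
ΔT of +€351 million changes first-round spending by −c·ΔT = −€189.54 million, contributing k·(−c·ΔT) = (−€189.54 million) / 0.46 ≈ −€412 million.
With ΔG = ΔT and no other leakages, the balanced-budget multiplier is 1, so ΔY = ΔG = +€351 million.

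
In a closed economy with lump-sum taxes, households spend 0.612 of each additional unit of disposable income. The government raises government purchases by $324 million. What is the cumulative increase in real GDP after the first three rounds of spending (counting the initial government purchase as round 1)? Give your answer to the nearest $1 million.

Round 1 adds ΔG = $324 million; each later round is MPC = 0.612 times the previous.
After 3 rounds: 324 + 198.288 + 121.352256 = ΔG·(1 − c^3)/(1 − c) = 324 × (1 − 0.229220928)/0.388 ≈ $644 million.

$644 million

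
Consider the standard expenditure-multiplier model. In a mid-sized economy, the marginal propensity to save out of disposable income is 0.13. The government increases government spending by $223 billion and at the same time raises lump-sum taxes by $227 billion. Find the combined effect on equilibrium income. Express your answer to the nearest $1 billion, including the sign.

+$196 billion

MPC = 1 − MPS = 1 − 0.13 = 0.87.
Expenditure multiplier = 1/(1 − MPC) = 1/(1 − 0.87) = 1/0.13 ≈ 7.692.
ΔG contributes k·ΔG = (+$223 billion) / 0.13 ≈ +$1,715.4 billion.
ΔT of +$227 billion changes first-round spending by −c·ΔT = −$197.49 billion, contributing k·(−c·ΔT) = (−$197.49 billion) / 0.13 ≈ −$1,519.2 billion.
Net ΔY = k(ΔG − c·ΔT) = (+$25.51 billion) / 0.13 ≈ +$196 billion.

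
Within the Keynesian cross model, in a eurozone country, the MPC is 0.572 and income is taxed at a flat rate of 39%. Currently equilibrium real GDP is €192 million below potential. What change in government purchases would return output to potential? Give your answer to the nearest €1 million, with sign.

+€125 million

Spending multiplier = 1/(1 − c(1−t)) = 1/(1 − 0.572×0.61) = 1/0.65108 ≈ 1.536.
Need ΔY = +€192 million, so ΔG = ΔY/k = (+€192 million) × 0.65108 ≈ +€125 million.
The government should increase government purchases by €125 million.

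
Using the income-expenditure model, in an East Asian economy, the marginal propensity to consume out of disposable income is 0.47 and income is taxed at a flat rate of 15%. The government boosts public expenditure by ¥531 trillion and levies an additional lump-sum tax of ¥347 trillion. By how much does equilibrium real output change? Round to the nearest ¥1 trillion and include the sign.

+¥613 trillion

Expenditure multiplier = 1/(1 − c(1−t)) = 1/(1 − 0.47×0.85) = 1/0.6005 ≈ 1.665.
ΔG contributes k·ΔG = (+¥531 trillion) / 0.6005 ≈ +¥884.3 trillion.
ΔT of +¥347 trillion changes first-round spending by −c·ΔT = −¥163.09 trillion, contributing k·(−c·ΔT) = (−¥163.09 trillion) / 0.6005 ≈ −¥271.6 trillion.
Net ΔY = k(ΔG − c·ΔT) = (+¥367.91 trillion) / 0.6005 ≈ +¥613 trillion.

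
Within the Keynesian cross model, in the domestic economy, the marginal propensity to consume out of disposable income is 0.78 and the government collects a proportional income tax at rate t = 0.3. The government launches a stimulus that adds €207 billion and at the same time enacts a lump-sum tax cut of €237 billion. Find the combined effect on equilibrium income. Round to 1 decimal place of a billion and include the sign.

+€863.1 billion

Expenditure multiplier = 1/(1 − c(1−t)) = 1/(1 − 0.78×0.7) = 1/0.454 ≈ 2.203.
ΔG contributes k·ΔG = (+€207 billion) / 0.454 ≈ +€455.9 billion.
ΔT of −€237 billion changes first-round spending by −c·ΔT = +€184.86 billion, contributing k·(−c·ΔT) = (+€184.86 billion) / 0.454 ≈ +€407.2 billion.
Net ΔY = k(ΔG − c·ΔT) = (+€391.86 billion) / 0.454 ≈ +€863.1 billion.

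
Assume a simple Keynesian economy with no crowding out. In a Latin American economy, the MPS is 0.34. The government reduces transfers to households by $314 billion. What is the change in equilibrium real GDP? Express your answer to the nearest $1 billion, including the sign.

−$610 billion

MPC = 1 − MPS = 1 − 0.34 = 0.66.
The transfer change shifts disposable income by −$314 billion, so first-round consumption changes by c·ΔTR = 0.66 × (−$314 billion) = −$207.24 billion.
Expenditure multiplier = 1/(1 − MPC) = 1/(1 − 0.66) = 1/0.34 ≈ 2.941.
The transfer multiplier is c × k ≈ 1.941, so ΔY = k × (c·ΔTR) = (−$207.24 billion) / 0.34 ≈ −$610 billion.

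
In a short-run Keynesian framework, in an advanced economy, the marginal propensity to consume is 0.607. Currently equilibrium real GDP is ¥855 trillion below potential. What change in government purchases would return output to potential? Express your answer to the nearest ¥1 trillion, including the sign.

+¥336 trillion

Spending multiplier = 1/(1 − MPC) = 1/(1 − 0.607) = 1/0.393 ≈ 2.545.
Need ΔY = +¥855 trillion, so ΔG = ΔY/k = (+¥855 trillion) × 0.393 ≈ +¥336 trillion.
The government should increase government purchases by ¥336 trillion.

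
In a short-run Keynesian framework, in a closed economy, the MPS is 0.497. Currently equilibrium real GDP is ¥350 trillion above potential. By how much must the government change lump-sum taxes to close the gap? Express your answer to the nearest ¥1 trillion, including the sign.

MPC = 1 − MPS = 1 − 0.497 = 0.503.
Spending multiplier = 1/(1 − MPC) = 1/(1 − 0.503) = 1/0.497 ≈ 2.012.
Tax multiplier = −c·k = −0.503/0.497 ≈ −1.012. Need ΔY = −¥350 trillion, so ΔT = ΔY/(−c·k) = −(−¥350 trillion) × 0.497 / 0.503 ≈ +¥346 trillion.
The government should raise lump-sum taxes by ¥346 trillion.

+¥346 trillion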